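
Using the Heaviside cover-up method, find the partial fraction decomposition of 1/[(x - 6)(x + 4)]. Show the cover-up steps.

Cover (x - 6): set x=6, get P = 1/(6 + 4) = 1/10. Cover (x + 4): set x=-4, get Q = 1/(-4 - 6) = -1/10.
Result: (1/10)/(x - 6) - (1/10)/(x + 4)


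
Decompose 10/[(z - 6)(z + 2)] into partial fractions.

10/(z - 6)(z + 2) = α/(z - 6) + β/(z + 2). α = 10/(6 + 2) = 5/4, β = 10/(-2 - 6) = -5/4
Result: (5/4)/(z - 6) - (5/4)/(z + 2)


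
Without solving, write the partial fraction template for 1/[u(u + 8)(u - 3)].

Three distinct linear factors: P/u + Q/(u + 8) + R/(u - 3)


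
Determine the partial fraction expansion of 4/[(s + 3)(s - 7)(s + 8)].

Using cover-up method: α = -2/25, β = 2/75, γ = 4/75
Result: (-2/25)/(s + 3) + (2/75)/(s - 7) + (4/75)/(s + 8)


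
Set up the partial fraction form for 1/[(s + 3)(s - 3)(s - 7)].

Three distinct linear factors: P/(s + 3) + Q/(s - 3) + R/(s - 7)


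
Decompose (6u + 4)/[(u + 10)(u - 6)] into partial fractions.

At u=-10: A = (6·(-10) + 4)/(-10 - 6) = 7/2. At u=6: B = (6·6 + 4)/(6 + 10) = 5/2
Result: (7/2)/(u + 10) + (5/2)/(u - 6)


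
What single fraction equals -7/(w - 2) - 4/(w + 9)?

Common denominator (w - 2)(w + 9). Numerator: -7(w + 9) - 4(w - 2) = (-7w - 63) - (4w - 8) = -11w - 55
Result: (-11w - 55)/[(w - 2)(w + 9)]


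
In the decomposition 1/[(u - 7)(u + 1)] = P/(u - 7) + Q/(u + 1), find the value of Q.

Cover-up at u = -1: Q = 1/(-1 - 7) = -1/8


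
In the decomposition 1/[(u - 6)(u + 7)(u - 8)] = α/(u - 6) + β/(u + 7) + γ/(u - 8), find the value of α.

Cover-up at u = 6: α = 1/[(6 + 7)(6 - 8)] = 1/[(13)(-2)] = -1/26


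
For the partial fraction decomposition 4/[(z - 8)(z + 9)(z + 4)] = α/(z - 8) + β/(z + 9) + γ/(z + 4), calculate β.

Cover-up at z = -9: β = 4/[(-9 - 8)(-9 + 4)] = 4/[(-17)(-5)] = 4/85


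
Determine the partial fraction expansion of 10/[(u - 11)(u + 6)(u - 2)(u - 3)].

Using Heaviside cover-up: (5/612)/(u - 11) - (5/612)/(u + 6) + (5/36)/(u - 2) - (5/36)/(u - 3)


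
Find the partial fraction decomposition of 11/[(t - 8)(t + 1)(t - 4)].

Using cover-up method: P = 11/36, Q = 11/45, R = -11/20
Result: (11/36)/(t - 8) + (11/45)/(t + 1) - (11/20)/(t - 4)


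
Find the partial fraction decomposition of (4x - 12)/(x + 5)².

(4x - 12) = A(x + 5) + B. At x = -5: B = 4·(-5) - 12 = -32. Coeff of x: A = 4
Result: 4/(x + 5) - 32/(x + 5)²


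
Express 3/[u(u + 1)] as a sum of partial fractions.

3/u(u + 1) = α/u + β/(u + 1). α = 3/(0 + 1) = 3, β = 3/(-1 - 0) = -3
Result: 3/u - 3/(u + 1)


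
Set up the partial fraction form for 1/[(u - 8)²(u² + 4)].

Repeated linear + quadratic: P/(u - 8) + Q/(u - 8)² + (Ru + S)/(u² + 4)


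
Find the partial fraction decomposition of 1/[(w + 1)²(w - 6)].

Cover-up at w=6: R = 1/(6 + 1)² = 1/49. Cover-up at w=-1: Q = 1/(-1 - 6) = -1/7. Comparing w² coeff: P = -R = -1/49
Result: (-1/49)/(w + 1) - (1/7)/(w + 1)² + (1/49)/(w - 6)


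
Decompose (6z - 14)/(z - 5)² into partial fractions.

(6z - 14) = α(z - 5) + β. At z = 5: β = 6·5 - 14 = 16. Coeff of z: α = 6
Result: 6/(z - 5) + 16/(z - 5)²


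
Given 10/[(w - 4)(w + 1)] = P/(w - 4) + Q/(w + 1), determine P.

Cover-up at w = 4: P = 10/(4 + 1) = 10/5 = 2


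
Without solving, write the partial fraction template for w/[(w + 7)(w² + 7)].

Linear + irreducible quadratic: A/(w + 7) + (Bw + C)/(w² + 7)


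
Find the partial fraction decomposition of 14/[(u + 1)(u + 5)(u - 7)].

Using cover-up method: A = -7/16, B = 7/24, C = 7/48
Result: (-7/16)/(u + 1) + (7/24)/(u + 5) + (7/48)/(u - 7)


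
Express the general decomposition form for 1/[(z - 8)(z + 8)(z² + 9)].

Two linear + quadratic: A/(z - 8) + B/(z + 8) + (Cz + D)/(z² + 9)


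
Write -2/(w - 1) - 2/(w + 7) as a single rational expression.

Common denominator (w - 1)(w + 7). Numerator: -2(w + 7) - 2(w - 1) = (-2w - 14) - (2w - 2) = -4w - 12
Result: (-4w - 12)/[(w - 1)(w + 7)]


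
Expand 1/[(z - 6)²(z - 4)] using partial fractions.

Cover-up at z=4: C = 1/(4 - 6)² = 1/4. Cover-up at z=6: B = 1/(6 - 4) = 1/2. Comparing z² coeff: A = -C = -1/4
Result: (-1/4)/(z - 6) + (1/2)/(z - 6)² + (1/4)/(z - 4)


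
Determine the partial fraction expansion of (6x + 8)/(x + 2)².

(6x + 8) = α(x + 2) + β. At x = -2: β = 6·(-2) + 8 = -4. Coeff of x: α = 6
Result: 6/(x + 2) - 4/(x + 2)²


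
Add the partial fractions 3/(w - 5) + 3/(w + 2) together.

Common denominator (w - 5)(w + 2). Numerator: 3(w + 2) + 3(w - 5) = (3w + 6) + (3w - 15) = 6w - 9
Result: (6w - 9)/[(w - 5)(w + 2)]


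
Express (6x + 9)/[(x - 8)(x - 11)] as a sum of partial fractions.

At x=8: P = (6·8 + 9)/(8 - 11) = -19. At x=11: Q = (6·11 + 9)/(11 - 8) = 25
Result: -19/(x - 8) + 25/(x - 11)


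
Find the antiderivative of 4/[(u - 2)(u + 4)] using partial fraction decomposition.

Decompose: 4/[(u - 2)(u + 4)] = (2/3)/(u - 2) - (2/3)/(u + 4). Integrate each term: (2/3) ln|(u - 2)| - (2/3) ln|(u + 4)| + C


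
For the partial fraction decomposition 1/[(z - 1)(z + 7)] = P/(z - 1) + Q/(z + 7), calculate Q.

Cover-up at z = -7: Q = 1/(-7 - 1) = -1/8


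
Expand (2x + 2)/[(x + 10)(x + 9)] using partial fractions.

At x=-10: α = (2·(-10) + 2)/(-10 + 9) = 18. At x=-9: β = (2·(-9) + 2)/(-9 + 10) = -16
Result: 18/(x + 10) - 16/(x + 9)


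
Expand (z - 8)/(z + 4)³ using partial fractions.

(z - 8) = A(z + 4)² + B(z + 4) + C. At z = -4: C = 1·(-4) - 8 = -12. Coefficients: A = 0, B = 1
Result: 1/(z + 4)² - 12/(z + 4)³


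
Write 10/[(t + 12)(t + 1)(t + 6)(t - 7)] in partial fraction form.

Using Heaviside cover-up: (-5/627)/(t + 12) - (1/44)/(t + 1) + (1/39)/(t + 6) + (5/988)/(t - 7)


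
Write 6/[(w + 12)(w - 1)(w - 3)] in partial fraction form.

Using cover-up method: α = 2/65, β = -3/13, γ = 1/5
Result: (2/65)/(w + 12) - (3/13)/(w - 1) + (1/5)/(w - 3)


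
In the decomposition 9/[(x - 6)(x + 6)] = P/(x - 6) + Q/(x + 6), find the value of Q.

Cover-up at x = -6: Q = 9/(-6 - 6) = -9/12 = -3/4


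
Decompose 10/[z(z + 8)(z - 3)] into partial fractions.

Using cover-up method: P = -5/12, Q = 5/44, R = 10/33
Result: (-5/12)/z + (5/44)/(z + 8) + (10/33)/(z - 3)


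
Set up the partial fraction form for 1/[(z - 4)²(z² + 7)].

Repeated linear + quadratic: A/(z - 4) + B/(z - 4)² + (Cz + D)/(z² + 7)


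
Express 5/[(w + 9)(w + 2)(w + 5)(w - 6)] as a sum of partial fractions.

Using Heaviside cover-up: (-1/84)/(w + 9) - (5/168)/(w + 2) + (5/132)/(w + 5) + (1/264)/(w - 6)


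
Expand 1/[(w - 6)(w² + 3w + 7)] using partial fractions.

Cover-up at w = 6: α = 1/(6² + 3·6 + 7) = 1/61. Then β = -α = -1/61, γ = -α·(3 + 6) = -9/61
Result: (1/61)/(w - 6) - ((1/61)w + 9/61)/(w² + 3w + 7)


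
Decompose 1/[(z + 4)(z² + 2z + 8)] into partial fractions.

Cover-up at z = -4: A = 1/((-4)² + 2·(-4) + 8) = 1/16. Then B = -A = -1/16, C = -A·(2 - 4) = 1/8
Result: (1/16)/(z + 4) - ((1/16)z - 1/8)/(z² + 2z + 8)


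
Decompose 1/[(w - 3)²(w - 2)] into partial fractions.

Cover-up at w=2: C = 1/(2 - 3)² = 1. Cover-up at w=3: B = 1/(3 - 2) = 1. Comparing w² coeff: A = -C = -1
Result: -1/(w - 3) + 1/(w - 3)² + 1/(w - 2)


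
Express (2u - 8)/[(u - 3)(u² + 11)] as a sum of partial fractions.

At u=3: P = (2·3 - 8)/(3² + 11) = -1/10. Q = -P = 1/10, R = 2 - 3·P = 23/10
Result: (-1/10)/(u - 3) + ((1/10)u + 23/10)/(u² + 11)


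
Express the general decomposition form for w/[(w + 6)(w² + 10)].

Linear + irreducible quadratic: A/(w + 6) + (Bw + C)/(w² + 10)


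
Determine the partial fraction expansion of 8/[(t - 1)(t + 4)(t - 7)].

Using cover-up method: α = -4/15, β = 8/55, γ = 4/33
Result: (-4/15)/(t - 1) + (8/55)/(t + 4) + (4/33)/(t - 7)


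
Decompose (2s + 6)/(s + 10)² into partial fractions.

(2s + 6) = α(s + 10) + β. At s = -10: β = 2·(-10) + 6 = -14. Coeff of s: α = 2
Result: 2/(s + 10) - 14/(s + 10)²


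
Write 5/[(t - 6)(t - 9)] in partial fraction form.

5/(t - 6)(t - 9) = P/(t - 6) + Q/(t - 9). P = 5/(6 - 9) = -5/3, Q = 5/(9 - 6) = 5/3
Result: (-5/3)/(t - 6) + (5/3)/(t - 9)


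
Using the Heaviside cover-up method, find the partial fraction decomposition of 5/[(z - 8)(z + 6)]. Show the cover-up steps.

Cover (z - 8): set z=8, get P = 5/(8 + 6) = 5/14. Cover (z + 6): set z=-6, get Q = 5/(-6 - 8) = -5/14.
Result: (5/14)/(z - 8) - (5/14)/(z + 6)


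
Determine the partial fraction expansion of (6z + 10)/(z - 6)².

(6z + 10) = A(z - 6) + B. At z = 6: B = 6·6 + 10 = 46. Coeff of z: A = 6
Result: 6/(z - 6) + 46/(z - 6)²


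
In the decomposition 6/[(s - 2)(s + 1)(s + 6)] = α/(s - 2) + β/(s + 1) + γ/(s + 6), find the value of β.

Cover-up at s = -1: β = 6/[(-1 - 2)(-1 + 6)] = 6/[(-3)(5)] = -6/15 = -2/5


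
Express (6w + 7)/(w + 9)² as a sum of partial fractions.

(6w + 7) = A(w + 9) + B. At w = -9: B = 6·(-9) + 7 = -47. Coeff of w: A = 6
Result: 6/(w + 9) - 47/(w + 9)²


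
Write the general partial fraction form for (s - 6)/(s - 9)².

Repeated linear factor: α/(s - 9) + β/(s - 9)²


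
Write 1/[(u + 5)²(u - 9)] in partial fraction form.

Cover-up at u=9: R = 1/(9 + 5)² = 1/196. Cover-up at u=-5: Q = 1/(-5 - 9) = -1/14. Comparing u² coeff: P = -R = -1/196
Result: (-1/196)/(u + 5) - (1/14)/(u + 5)² + (1/196)/(u - 9)


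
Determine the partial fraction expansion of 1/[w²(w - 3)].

Cover-up at w=3: C = 1/(3 - 0)² = 1/9. Cover-up at w=0: B = 1/(0 - 3) = -1/3. Comparing w² coeff: A = -C = -1/9
Result: (-1/9)/w - (1/3)/w² + (1/9)/(w - 3)


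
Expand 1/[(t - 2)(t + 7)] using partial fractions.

1/(t - 2)(t + 7) = α/(t - 2) + β/(t + 7). α = 1/(2 + 7) = 1/9, β = 1/(-7 - 2) = -1/9
Result: (1/9)/(t - 2) - (1/9)/(t + 7)


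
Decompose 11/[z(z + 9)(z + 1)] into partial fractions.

Using cover-up method: α = 11/9, β = 11/72, γ = -11/8
Result: (11/9)/z + (11/72)/(z + 9) - (11/8)/(z + 1)


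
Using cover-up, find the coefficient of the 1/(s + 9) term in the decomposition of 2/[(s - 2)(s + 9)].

Cover (s + 9), set s=-9: 2/((s - 2) at s=-9) = 2/(-11) = -2/11


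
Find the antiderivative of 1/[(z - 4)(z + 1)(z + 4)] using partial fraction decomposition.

Cover-up: α = 1/40, β = -1/15, γ = 1/24. Decomposition: (1/40)/(z - 4) - (1/15)/(z + 1) + (1/24)/(z + 4). Integrate each term: (1/40) ln|(z - 4)| - (1/15) ln|(z + 1)| + (1/24) ln|(z + 4)| + C


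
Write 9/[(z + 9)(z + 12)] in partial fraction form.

9/(z + 9)(z + 12) = α/(z + 9) + β/(z + 12). α = 9/(-9 + 12) = 3, β = 9/(-12 + 9) = -3
Result: 3/(z + 9) - 3/(z + 12)


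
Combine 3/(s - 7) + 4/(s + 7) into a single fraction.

Common denominator (s - 7)(s + 7). Numerator: 3(s + 7) + 4(s - 7) = (3s + 21) + (4s - 28) = 7s - 7
Result: (7s - 7)/[(s - 7)(s + 7)]


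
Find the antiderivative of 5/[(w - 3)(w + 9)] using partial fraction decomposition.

Decompose: 5/[(w - 3)(w + 9)] = (5/12)/(w - 3) - (5/12)/(w + 9). Integrate each term: (5/12) ln|(w - 3)| - (5/12) ln|(w + 9)| + C


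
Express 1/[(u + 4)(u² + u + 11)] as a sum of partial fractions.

Cover-up at u = -4: A = 1/((-4)² + 1·(-4) + 11) = 1/23. Then B = -A = -1/23, C = -A·(1 - 4) = 3/23
Result: (1/23)/(u + 4) - ((1/23)u - 3/23)/(u² + u + 11)


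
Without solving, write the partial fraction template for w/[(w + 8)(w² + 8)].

Linear + irreducible quadratic: P/(w + 8) + (Qw + R)/(w² + 8)


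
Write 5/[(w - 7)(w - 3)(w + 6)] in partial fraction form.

Using cover-up method: A = 5/52, B = -5/36, C = 5/117
Result: (5/52)/(w - 7) - (5/36)/(w - 3) + (5/117)/(w + 6)


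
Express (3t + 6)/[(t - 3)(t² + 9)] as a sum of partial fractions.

At t=3: A = (3·3 + 6)/(3² + 9) = 5/6. B = -A = -5/6, C = 3 - 3·A = 1/2
Result: (5/6)/(t - 3) - ((5/6)t - 1/2)/(t² + 9)


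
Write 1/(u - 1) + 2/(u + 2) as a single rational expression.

Common denominator (u - 1)(u + 2). Numerator: 1(u + 2) + 2(u - 1) = (u + 2) + (2u - 2) = 3u
Result: (3u)/[(u - 1)(u + 2)]


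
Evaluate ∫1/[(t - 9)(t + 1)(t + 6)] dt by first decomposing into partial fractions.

Cover-up: A = 1/150, B = -1/50, C = 1/75. Decomposition: (1/150)/(t - 9) - (1/50)/(t + 1) + (1/75)/(t + 6). Integrate each term: (1/150) ln|(t - 9)| - (1/50) ln|(t + 1)| + (1/75) ln|(t + 6)| + C


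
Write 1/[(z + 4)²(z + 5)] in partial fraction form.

Cover-up at z=-5: γ = 1/(-5 + 4)² = 1. Cover-up at z=-4: β = 1/(-4 + 5) = 1. Comparing z² coeff: α = -γ = -1
Result: -1/(z + 4) + 1/(z + 4)² + 1/(z + 5)


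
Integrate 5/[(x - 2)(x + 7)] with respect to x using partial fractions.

Decompose: 5/[(x - 2)(x + 7)] = (5/9)/(x - 2) - (5/9)/(x + 7). Integrate each term: (5/9) ln|(x - 2)| - (5/9) ln|(x + 7)| + C


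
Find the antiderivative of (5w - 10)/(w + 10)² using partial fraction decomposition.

Decompose: α = 5, β = 5·(-10) - 10 = -60, so (5w - 10)/(w + 10)² = 5/(w + 10) - 60/(w + 10)². Integrate: ∫ α/(w + 10) dw = 5 ln|(w + 10)|; ∫ β/(w + 10)² dw = 60/(w + 10). Sum: 5 ln|(w + 10)| + 60/(w + 10) + C


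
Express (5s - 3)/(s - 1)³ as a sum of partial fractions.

(5s - 3) = A(s - 1)² + B(s - 1) + C. At s = 1: C = 5·1 - 3 = 2. Coefficients: A = 0, B = 5
Result: 5/(s - 1)² + 2/(s - 1)³


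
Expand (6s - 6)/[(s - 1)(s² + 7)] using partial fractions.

At s=1: α = (6·1 - 6)/(1² + 7) = 0. β = -α = 0, γ = 6 - 1·α = 6
Result: (6)/(s² + 7)


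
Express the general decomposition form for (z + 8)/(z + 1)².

Repeated linear factor: A/(z + 1) + B/(z + 1)²


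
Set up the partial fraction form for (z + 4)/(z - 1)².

Repeated linear factor: P/(z - 1) + Q/(z - 1)²


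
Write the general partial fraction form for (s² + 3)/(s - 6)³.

Repeated linear factor (power 3): P/(s - 6) + Q/(s - 6)² + R/(s - 6)³


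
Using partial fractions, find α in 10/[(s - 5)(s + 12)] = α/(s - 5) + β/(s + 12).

Cover-up at s = 5: α = 10/(5 + 12) = 10/17


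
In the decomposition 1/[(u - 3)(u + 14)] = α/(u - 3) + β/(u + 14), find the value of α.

Cover-up at u = 3: α = 1/(3 + 14) = 1/17


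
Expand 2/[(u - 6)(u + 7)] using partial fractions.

2/(u - 6)(u + 7) = α/(u - 6) + β/(u + 7). α = 2/(6 + 7) = 2/13, β = 2/(-7 - 6) = -2/13
Result: (2/13)/(u - 6) - (2/13)/(u + 7)


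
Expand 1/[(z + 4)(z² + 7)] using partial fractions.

Cover-up at z = -4: A = 1/((-4)² + 7) = 1/23. Then B = -A = -1/23, C = -A·(0 - 4) = 4/23
Result: (1/23)/(z + 4) - ((1/23)z - 4/23)/(z² + 7)


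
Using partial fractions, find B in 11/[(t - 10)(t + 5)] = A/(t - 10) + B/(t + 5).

Cover-up at t = -5: B = 11/(-5 - 10) = -11/15


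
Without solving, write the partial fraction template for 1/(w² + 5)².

Repeated quadratic factor: (Pw + Q)/(w² + 5) + (Rw + S)/(w² + 5)²


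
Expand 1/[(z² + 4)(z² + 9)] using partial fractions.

Coefficient matching gives α = γ = 0, β = 1/(9-4) = 1/5, δ = -β = -1/5
Result: (1/5)/(z² + 4) - (1/5)/(z² + 9)


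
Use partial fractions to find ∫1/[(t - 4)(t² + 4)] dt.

Cover-up at t=4: A = 1/(4²+4) = 1/20. Coeff matching: B = -1/20, C = -1/5. Decomposition: (1/20)/(t - 4) - ((1/20)t + 1/5)/(t² + 4). Integrate: linear → ln, quadratic → (1/2)ln + arctan: (1/20) ln|(t - 4)| - (1/40) ln(t² + 4) - (1/10) arctan(t/2) + C


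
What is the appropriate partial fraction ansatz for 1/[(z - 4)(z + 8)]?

Distinct linear factors: P/(z - 4) + Q/(z + 8)


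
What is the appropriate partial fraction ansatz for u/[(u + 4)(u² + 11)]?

Linear + irreducible quadratic: α/(u + 4) + (βu + γ)/(u² + 11)


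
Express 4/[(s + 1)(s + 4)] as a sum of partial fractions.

4/(s + 1)(s + 4) = α/(s + 1) + β/(s + 4). α = 4/(-1 + 4) = 4/3, β = 4/(-4 + 1) = -4/3
Result: (4/3)/(s + 1) - (4/3)/(s + 4)


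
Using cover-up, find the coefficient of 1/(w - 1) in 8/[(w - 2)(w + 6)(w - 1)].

Cover (w - 1), set w=1: 8/[(1 - 2)(1 + 6)] = -8/7


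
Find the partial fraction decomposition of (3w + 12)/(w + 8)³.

(3w + 12) = α(w + 8)² + β(w + 8) + γ. At w = -8: γ = 3·(-8) + 12 = -12. Coefficients: α = 0, β = 3
Result: 3/(w + 8)² - 12/(w + 8)³


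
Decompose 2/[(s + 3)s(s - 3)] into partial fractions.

Using cover-up method: A = 1/9, B = -2/9, C = 1/9
Result: (1/9)/(s + 3) - (2/9)/s + (1/9)/(s - 3)


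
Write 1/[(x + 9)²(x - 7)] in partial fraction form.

Cover-up at x=7: C = 1/(7 + 9)² = 1/256. Cover-up at x=-9: B = 1/(-9 - 7) = -1/16. Comparing x² coeff: A = -C = -1/256
Result: (-1/256)/(x + 9) - (1/16)/(x + 9)² + (1/256)/(x - 7)


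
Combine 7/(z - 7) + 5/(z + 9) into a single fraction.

Common denominator (z - 7)(z + 9). Numerator: 7(z + 9) + 5(z - 7) = (7z + 63) + (5z - 35) = 12z + 28
Result: (12z + 28)/[(z - 7)(z + 9)]


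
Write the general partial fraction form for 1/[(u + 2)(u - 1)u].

Three distinct linear factors: A/(u + 2) + B/(u - 1) + C/u


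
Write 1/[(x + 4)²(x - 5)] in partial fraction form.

Cover-up at x=5: γ = 1/(5 + 4)² = 1/81. Cover-up at x=-4: β = 1/(-4 - 5) = -1/9. Comparing x² coeff: α = -γ = -1/81
Result: (-1/81)/(x + 4) - (1/9)/(x + 4)² + (1/81)/(x - 5)


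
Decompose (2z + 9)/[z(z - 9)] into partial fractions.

At z=0: α = (2·0 + 9)/(0 - 9) = -1. At z=9: β = (2·9 + 9)/(9 - 0) = 3
Result: -1/z + 3/(z - 9)


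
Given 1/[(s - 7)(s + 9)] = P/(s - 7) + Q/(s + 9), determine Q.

Cover-up at s = -9: Q = 1/(-9 - 7) = -1/16


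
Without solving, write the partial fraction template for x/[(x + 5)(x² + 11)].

Linear + irreducible quadratic: P/(x + 5) + (Qx + R)/(x² + 11)


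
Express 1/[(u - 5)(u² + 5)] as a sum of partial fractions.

Cover-up at u = 5: P = 1/(5² + 5) = 1/30. Then Q = -P = -1/30, R = -P·(0 + 5) = -1/6
Result: (1/30)/(u - 5) - ((1/30)u + 1/6)/(u² + 5)


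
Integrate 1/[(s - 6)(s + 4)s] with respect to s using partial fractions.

Cover-up: A = 1/60, B = 1/40, C = -1/24. Decomposition: (1/60)/(s - 6) + (1/40)/(s + 4) - (1/24)/s. Integrate each term: (1/60) ln|(s - 6)| + (1/40) ln|(s + 4)| - (1/24) ln|s| + C


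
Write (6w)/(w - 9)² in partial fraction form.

(6w) = P(w - 9) + Q. At w = 9: Q = 6·9 + 0 = 54. Coeff of w: P = 6
Result: 6/(w - 9) + 54/(w - 9)²


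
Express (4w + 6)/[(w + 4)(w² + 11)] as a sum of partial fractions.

At w=-4: A = (4·(-4) + 6)/((-4)² + 11) = -10/27. B = -A = 10/27, C = 4 - (-4)·A = 68/27
Result: (-10/27)/(w + 4) + ((10/27)w + 68/27)/(w² + 11)


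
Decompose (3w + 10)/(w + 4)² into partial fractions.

(3w + 10) = α(w + 4) + β. At w = -4: β = 3·(-4) + 10 = -2. Coeff of w: α = 3
Result: 3/(w + 4) - 2/(w + 4)²


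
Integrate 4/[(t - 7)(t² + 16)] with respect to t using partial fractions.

Cover-up at t=7: α = 4/(7²+16) = 4/65. Coeff matching: β = -4/65, γ = -28/65. Decomposition: (4/65)/(t - 7) - ((4/65)t + 28/65)/(t² + 16). Integrate: linear → ln, quadratic → (1/2)ln + arctan: (4/65) ln|(t - 7)| - (2/65) ln(t² + 16) - (7/65) arctan(t/4) + C


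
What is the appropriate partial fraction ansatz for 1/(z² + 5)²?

Repeated quadratic factor: (Pz + Q)/(z² + 5) + (Rz + S)/(z² + 5)²


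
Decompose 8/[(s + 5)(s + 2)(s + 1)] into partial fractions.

Using cover-up method: A = 2/3, B = -8/3, C = 2
Result: (2/3)/(s + 5) - (8/3)/(s + 2) + 2/(s + 1)


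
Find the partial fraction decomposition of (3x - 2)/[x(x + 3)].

At x=0: α = (3·0 - 2)/(0 + 3) = -2/3. At x=-3: β = (3·(-3) - 2)/(-3 - 0) = 11/3
Result: (-2/3)/x + (11/3)/(x + 3)


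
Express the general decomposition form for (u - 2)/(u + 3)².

Repeated linear factor: α/(u + 3) + β/(u + 3)²


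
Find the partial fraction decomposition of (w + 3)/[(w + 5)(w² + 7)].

At w=-5: P = (1·(-5) + 3)/((-5)² + 7) = -1/16. Q = -P = 1/16, R = 1 - (-5)·P = 11/16
Result: (-1/16)/(w + 5) + ((1/16)w + 11/16)/(w² + 7)


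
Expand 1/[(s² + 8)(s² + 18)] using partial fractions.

Coefficient matching gives A = C = 0, B = 1/(18-8) = 1/10, D = -B = -1/10
Result: (1/10)/(s² + 8) - (1/10)/(s² + 18)


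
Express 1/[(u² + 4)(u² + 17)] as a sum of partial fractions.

Coefficient matching gives P = R = 0, Q = 1/(17-4) = 1/13, S = -Q = -1/13
Result: (1/13)/(u² + 4) - (1/13)/(u² + 17)


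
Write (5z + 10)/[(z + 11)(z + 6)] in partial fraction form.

At z=-11: α = (5·(-11) + 10)/(-11 + 6) = 9. At z=-6: β = (5·(-6) + 10)/(-6 + 11) = -4
Result: 9/(z + 11) - 4/(z + 6)


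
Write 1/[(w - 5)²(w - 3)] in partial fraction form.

Cover-up at w=3: C = 1/(3 - 5)² = 1/4. Cover-up at w=5: B = 1/(5 - 3) = 1/2. Comparing w² coeff: A = -C = -1/4
Result: (-1/4)/(w - 5) + (1/2)/(w - 5)² + (1/4)/(w - 3)


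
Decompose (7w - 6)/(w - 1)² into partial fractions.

(7w - 6) = A(w - 1) + B. At w = 1: B = 7·1 - 6 = 1. Coeff of w: A = 7
Result: 7/(w - 1) + 1/(w - 1)²


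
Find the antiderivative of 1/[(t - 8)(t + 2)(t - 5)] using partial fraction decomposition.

Cover-up: P = 1/30, Q = 1/70, R = -1/21. Decomposition: (1/30)/(t - 8) + (1/70)/(t + 2) - (1/21)/(t - 5). Integrate each term: (1/30) ln|(t - 8)| + (1/70) ln|(t + 2)| - (1/21) ln|(t - 5)| + C


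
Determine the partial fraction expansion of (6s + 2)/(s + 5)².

(6s + 2) = α(s + 5) + β. At s = -5: β = 6·(-5) + 2 = -28. Coeff of s: α = 6
Result: 6/(s + 5) - 28/(s + 5)²


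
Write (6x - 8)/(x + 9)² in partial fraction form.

(6x - 8) = A(x + 9) + B. At x = -9: B = 6·(-9) - 8 = -62. Coeff of x: A = 6
Result: 6/(x + 9) - 62/(x + 9)²


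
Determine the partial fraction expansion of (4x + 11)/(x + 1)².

(4x + 11) = A(x + 1) + B. At x = -1: B = 4·(-1) + 11 = 7. Coeff of x: A = 4
Result: 4/(x + 1) + 7/(x + 1)²


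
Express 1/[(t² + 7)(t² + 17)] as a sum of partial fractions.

Coefficient matching gives α = γ = 0, β = 1/(17-7) = 1/10, δ = -β = -1/10
Result: (1/10)/(t² + 7) - (1/10)/(t² + 17)


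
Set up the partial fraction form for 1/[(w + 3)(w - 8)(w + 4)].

Three distinct linear factors: A/(w + 3) + B/(w - 8) + C/(w + 4)


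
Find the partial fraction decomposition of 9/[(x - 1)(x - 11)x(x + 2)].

Using Heaviside cover-up: (-3/10)/(x - 1) + (9/1430)/(x - 11) + (9/22)/x - (3/26)/(x + 2)


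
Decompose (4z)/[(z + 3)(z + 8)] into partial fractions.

At z=-3: P = (4·(-3) + 0)/(-3 + 8) = -12/5. At z=-8: Q = (4·(-8) + 0)/(-8 + 3) = 32/5
Result: (-12/5)/(z + 3) + (32/5)/(z + 8)


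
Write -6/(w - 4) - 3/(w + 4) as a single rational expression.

Common denominator (w - 4)(w + 4). Numerator: -6(w + 4) - 3(w - 4) = (-6w - 24) - (3w - 12) = -9w - 12
Result: (-9w - 12)/[(w - 4)(w + 4)]


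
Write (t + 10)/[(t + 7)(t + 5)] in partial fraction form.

At t=-7: P = (1·(-7) + 10)/(-7 + 5) = -3/2. At t=-5: Q = (1·(-5) + 10)/(-5 + 7) = 5/2
Result: (-3/2)/(t + 7) + (5/2)/(t + 5)


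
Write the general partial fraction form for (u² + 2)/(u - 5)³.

Repeated linear factor (power 3): A/(u - 5) + B/(u - 5)² + C/(u - 5)³


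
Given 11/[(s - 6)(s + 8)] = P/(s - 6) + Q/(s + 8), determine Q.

Cover-up at s = -8: Q = 11/(-8 - 6) = -11/14


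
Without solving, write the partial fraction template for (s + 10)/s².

Repeated linear factor: A/s + B/s²


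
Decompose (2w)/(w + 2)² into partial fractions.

(2w) = A(w + 2) + B. At w = -2: B = 2·(-2) + 0 = -4. Coeff of w: A = 2
Result: 2/(w + 2) - 4/(w + 2)²


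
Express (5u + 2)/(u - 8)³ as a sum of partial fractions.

(5u + 2) = α(u - 8)² + β(u - 8) + γ. At u = 8: γ = 5·8 + 2 = 42. Coefficients: α = 0, β = 5
Result: 5/(u - 8)² + 42/(u - 8)³


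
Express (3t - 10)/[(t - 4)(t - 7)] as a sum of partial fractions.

At t=4: A = (3·4 - 10)/(4 - 7) = -2/3. At t=7: B = (3·7 - 10)/(7 - 4) = 11/3
Result: (-2/3)/(t - 4) + (11/3)/(t - 7)


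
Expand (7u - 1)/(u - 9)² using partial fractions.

(7u - 1) = A(u - 9) + B. At u = 9: B = 7·9 - 1 = 62. Coeff of u: A = 7
Result: 7/(u - 9) + 62/(u - 9)²


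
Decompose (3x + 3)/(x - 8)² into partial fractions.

(3x + 3) = P(x - 8) + Q. At x = 8: Q = 3·8 + 3 = 27. Coeff of x: P = 3
Result: 3/(x - 8) + 27/(x - 8)²


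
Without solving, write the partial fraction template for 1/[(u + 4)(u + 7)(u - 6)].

Three distinct linear factors: P/(u + 4) + Q/(u + 7) + R/(u - 6)


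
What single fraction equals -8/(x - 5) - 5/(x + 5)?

Common denominator (x - 5)(x + 5). Numerator: -8(x + 5) - 5(x - 5) = (-8x - 40) - (5x - 25) = -13x - 15
Result: (-13x - 15)/[(x - 5)(x + 5)]


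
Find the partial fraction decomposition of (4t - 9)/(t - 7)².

(4t - 9) = P(t - 7) + Q. At t = 7: Q = 4·7 - 9 = 19. Coeff of t: P = 4
Result: 4/(t - 7) + 19/(t - 7)²


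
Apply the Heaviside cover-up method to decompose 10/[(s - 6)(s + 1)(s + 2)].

Cover (s - 6), s=6: A = 10/[(6 + 1)(6 + 2)] = 5/28. Cover (s + 1), s=-1: B = 10/[(-1 - 6)(-1 + 2)] = -10/7. Cover (s + 2), s=-2: C = 10/[(-2 - 6)(-2 + 1)] = 5/4.
Result: (5/28)/(s - 6) - (10/7)/(s + 1) + (5/4)/(s + 2)


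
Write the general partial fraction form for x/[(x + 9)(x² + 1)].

Linear + irreducible quadratic: A/(x + 9) + (Bx + C)/(x² + 1)


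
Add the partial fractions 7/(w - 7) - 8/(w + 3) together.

Common denominator (w - 7)(w + 3). Numerator: 7(w + 3) - 8(w - 7) = (7w + 21) - (8w - 56) = -w + 77
Result: (-w + 77)/[(w - 7)(w + 3)]


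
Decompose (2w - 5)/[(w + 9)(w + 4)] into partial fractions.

At w=-9: P = (2·(-9) - 5)/(-9 + 4) = 23/5. At w=-4: Q = (2·(-4) - 5)/(-4 + 9) = -13/5
Result: (23/5)/(w + 9) - (13/5)/(w + 4)


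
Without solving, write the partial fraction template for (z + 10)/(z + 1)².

Repeated linear factor: A/(z + 1) + B/(z + 1)²


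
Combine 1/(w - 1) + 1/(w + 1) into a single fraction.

Common denominator (w - 1)(w + 1). Numerator: 1(w + 1) + 1(w - 1) = (w + 1) + (w - 1) = 2w
Result: (2w)/[(w - 1)(w + 1)]


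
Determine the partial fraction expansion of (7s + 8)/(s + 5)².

(7s + 8) = P(s + 5) + Q. At s = -5: Q = 7·(-5) + 8 = -27. Coeff of s: P = 7
Result: 7/(s + 5) - 27/(s + 5)²


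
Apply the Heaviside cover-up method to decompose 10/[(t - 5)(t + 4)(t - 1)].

Cover (t - 5), t=5: P = 10/[(5 + 4)(5 - 1)] = 5/18. Cover (t + 4), t=-4: Q = 10/[(-4 - 5)(-4 - 1)] = 2/9. Cover (t - 1), t=1: R = 10/[(1 - 5)(1 + 4)] = -1/2.
Result: (5/18)/(t - 5) + (2/9)/(t + 4) - (1/2)/(t - 1)


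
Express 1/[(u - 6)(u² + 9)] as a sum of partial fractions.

Cover-up at u = 6: α = 1/(6² + 9) = 1/45. Then β = -α = -1/45, γ = -α·(0 + 6) = -2/15
Result: (1/45)/(u - 6) - ((1/45)u + 2/15)/(u² + 9)


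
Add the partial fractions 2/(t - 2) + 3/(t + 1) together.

Common denominator (t - 2)(t + 1). Numerator: 2(t + 1) + 3(t - 2) = (2t + 2) + (3t - 6) = 5t - 4
Result: (5t - 4)/[(t - 2)(t + 1)]


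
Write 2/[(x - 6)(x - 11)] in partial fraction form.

2/(x - 6)(x - 11) = A/(x - 6) + B/(x - 11). A = 2/(6 - 11) = -2/5, B = 2/(11 - 6) = 2/5
Result: (-2/5)/(x - 6) + (2/5)/(x - 11)


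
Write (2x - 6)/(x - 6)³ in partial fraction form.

(2x - 6) = P(x - 6)² + Q(x - 6) + R. At x = 6: R = 2·6 - 6 = 6. Coefficients: P = 0, Q = 2
Result: 2/(x - 6)² + 6/(x - 6)³


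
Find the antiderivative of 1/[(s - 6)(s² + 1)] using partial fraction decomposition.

Cover-up at s=6: α = 1/(6²+1) = 1/37. Coeff matching: β = -1/37, γ = -6/37. Decomposition: (1/37)/(s - 6) - ((1/37)s + 6/37)/(s² + 1). Integrate: linear → ln, quadratic → (1/2)ln + arctan: (1/37) ln|(s - 6)| - (1/74) ln(s² + 1) - (6/37) arctan(s) + C


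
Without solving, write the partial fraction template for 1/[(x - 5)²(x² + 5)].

Repeated linear + quadratic: P/(x - 5) + Q/(x - 5)² + (Rx + S)/(x² + 5)


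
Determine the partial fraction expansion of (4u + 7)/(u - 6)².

(4u + 7) = A(u - 6) + B. At u = 6: B = 4·6 + 7 = 31. Coeff of u: A = 4
Result: 4/(u - 6) + 31/(u - 6)²


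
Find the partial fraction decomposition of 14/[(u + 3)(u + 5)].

14/(u + 3)(u + 5) = A/(u + 3) + B/(u + 5). A = 14/(-3 + 5) = 7, B = 14/(-5 + 3) = -7
Result: 7/(u + 3) - 7/(u + 5)


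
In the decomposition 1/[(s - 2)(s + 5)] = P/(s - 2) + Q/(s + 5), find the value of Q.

Cover-up at s = -5: Q = 1/(-5 - 2) = -1/7


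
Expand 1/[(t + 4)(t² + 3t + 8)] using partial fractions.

Cover-up at t = -4: α = 1/((-4)² + 3·(-4) + 8) = 1/12. Then β = -α = -1/12, γ = -α·(3 - 4) = 1/12
Result: (1/12)/(t + 4) - ((1/12)t - 1/12)/(t² + 3t + 8)


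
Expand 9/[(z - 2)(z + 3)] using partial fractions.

9/(z - 2)(z + 3) = α/(z - 2) + β/(z + 3). α = 9/(2 + 3) = 9/5, β = 9/(-3 - 2) = -9/5
Result: (9/5)/(z - 2) - (9/5)/(z + 3)


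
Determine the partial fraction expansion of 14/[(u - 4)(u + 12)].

14/(u - 4)(u + 12) = α/(u - 4) + β/(u + 12). α = 14/(4 + 12) = 7/8, β = 14/(-12 - 4) = -7/8
Result: (7/8)/(u - 4) - (7/8)/(u + 12)


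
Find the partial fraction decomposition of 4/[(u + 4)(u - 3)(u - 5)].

Using cover-up method: P = 4/63, Q = -2/7, R = 2/9
Result: (4/63)/(u + 4) - (2/7)/(u - 3) + (2/9)/(u - 5)


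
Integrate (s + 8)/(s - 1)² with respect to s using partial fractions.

Decompose: P = 1, Q = 1·1 + 8 = 9, so (s + 8)/(s - 1)² = 1/(s - 1) + 9/(s - 1)². Integrate: ∫ P/(s - 1) ds = ln|(s - 1)|; ∫ Q/(s - 1)² ds = -9/(s - 1). Sum: ln|(s - 1)| - 9/(s - 1) + C


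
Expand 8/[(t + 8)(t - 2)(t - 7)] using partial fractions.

Using cover-up method: P = 4/75, Q = -4/25, R = 8/75
Result: (4/75)/(t + 8) - (4/25)/(t - 2) + (8/75)/(t - 7)


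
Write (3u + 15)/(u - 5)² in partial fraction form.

(3u + 15) = A(u - 5) + B. At u = 5: B = 3·5 + 15 = 30. Coeff of u: A = 3
Result: 3/(u - 5) + 30/(u - 5)²


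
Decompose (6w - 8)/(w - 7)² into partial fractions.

(6w - 8) = α(w - 7) + β. At w = 7: β = 6·7 - 8 = 34. Coeff of w: α = 6
Result: 6/(w - 7) + 34/(w - 7)²


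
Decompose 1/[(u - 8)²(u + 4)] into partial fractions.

Cover-up at u=-4: C = 1/(-4 - 8)² = 1/144. Cover-up at u=8: B = 1/(8 + 4) = 1/12. Comparing u² coeff: A = -C = -1/144
Result: (-1/144)/(u - 8) + (1/12)/(u - 8)² + (1/144)/(u + 4)


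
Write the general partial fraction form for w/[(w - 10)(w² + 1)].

Linear + irreducible quadratic: α/(w - 10) + (βw + γ)/(w² + 1)


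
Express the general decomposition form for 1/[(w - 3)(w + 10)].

Distinct linear factors: A/(w - 3) + B/(w + 10)


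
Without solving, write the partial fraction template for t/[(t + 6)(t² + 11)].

Linear + irreducible quadratic: P/(t + 6) + (Qt + R)/(t² + 11)


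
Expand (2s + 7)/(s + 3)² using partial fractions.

(2s + 7) = α(s + 3) + β. At s = -3: β = 2·(-3) + 7 = 1. Coeff of s: α = 2
Result: 2/(s + 3) + 1/(s + 3)²


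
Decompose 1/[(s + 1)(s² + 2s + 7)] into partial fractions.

Cover-up at s = -1: α = 1/((-1)² + 2·(-1) + 7) = 1/6. Then β = -α = -1/6, γ = -α·(2 - 1) = -1/6
Result: (1/6)/(s + 1) - ((1/6)s + 1/6)/(s² + 2s + 7)


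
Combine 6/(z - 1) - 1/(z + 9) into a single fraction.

Common denominator (z - 1)(z + 9). Numerator: 6(z + 9) - 1(z - 1) = (6z + 54) - (z - 1) = 5z + 55
Result: (5z + 55)/[(z - 1)(z + 9)]


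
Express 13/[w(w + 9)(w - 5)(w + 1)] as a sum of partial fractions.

Using Heaviside cover-up: (-13/45)/w - (13/1008)/(w + 9) + (13/420)/(w - 5) + (13/48)/(w + 1)


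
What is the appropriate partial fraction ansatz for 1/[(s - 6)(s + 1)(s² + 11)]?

Two linear + quadratic: α/(s - 6) + β/(s + 1) + (γs + δ)/(s² + 11)


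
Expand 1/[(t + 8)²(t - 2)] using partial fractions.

Cover-up at t=2: R = 1/(2 + 8)² = 1/100. Cover-up at t=-8: Q = 1/(-8 - 2) = -1/10. Comparing t² coeff: P = -R = -1/100
Result: (-1/100)/(t + 8) - (1/10)/(t + 8)² + (1/100)/(t - 2)


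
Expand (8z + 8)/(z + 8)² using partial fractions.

(8z + 8) = A(z + 8) + B. At z = -8: B = 8·(-8) + 8 = -56. Coeff of z: A = 8
Result: 8/(z + 8) - 56/(z + 8)²


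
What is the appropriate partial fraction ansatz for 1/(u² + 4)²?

Repeated quadratic factor: (αu + β)/(u² + 4) + (γu + δ)/(u² + 4)²


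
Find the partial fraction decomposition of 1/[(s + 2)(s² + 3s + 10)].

Cover-up at s = -2: P = 1/((-2)² + 3·(-2) + 10) = 1/8. Then Q = -P = -1/8, R = -P·(3 - 2) = -1/8
Result: (1/8)/(s + 2) - ((1/8)s + 1/8)/(s² + 3s + 10)


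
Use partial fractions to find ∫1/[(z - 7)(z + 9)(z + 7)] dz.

Cover-up: A = 1/224, B = 1/32, C = -1/28. Decomposition: (1/224)/(z - 7) + (1/32)/(z + 9) - (1/28)/(z + 7). Integrate each term: (1/224) ln|(z - 7)| + (1/32) ln|(z + 9)| - (1/28) ln|(z + 7)| + C


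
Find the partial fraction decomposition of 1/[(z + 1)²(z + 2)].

Cover-up at z=-2: R = 1/(-2 + 1)² = 1. Cover-up at z=-1: Q = 1/(-1 + 2) = 1. Comparing z² coeff: P = -R = -1
Result: -1/(z + 1) + 1/(z + 1)² + 1/(z + 2)


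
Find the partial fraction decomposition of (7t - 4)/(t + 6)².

(7t - 4) = P(t + 6) + Q. At t = -6: Q = 7·(-6) - 4 = -46. Coeff of t: P = 7
Result: 7/(t + 6) - 46/(t + 6)²


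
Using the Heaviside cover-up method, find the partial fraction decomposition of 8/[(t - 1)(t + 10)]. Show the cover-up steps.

Cover (t - 1): set t=1, get α = 8/(1 + 10) = 8/11. Cover (t + 10): set t=-10, get β = 8/(-10 - 1) = -8/11.
Result: (8/11)/(t - 1) - (8/11)/(t + 10)


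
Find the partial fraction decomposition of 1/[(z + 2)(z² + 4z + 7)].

Cover-up at z = -2: A = 1/((-2)² + 4·(-2) + 7) = 1/3. Then B = -A = -1/3, C = -A·(4 - 2) = -2/3
Result: (1/3)/(z + 2) - ((1/3)z + 2/3)/(z² + 4z + 7)


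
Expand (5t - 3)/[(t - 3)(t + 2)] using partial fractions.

At t=3: A = (5·3 - 3)/(3 + 2) = 12/5. At t=-2: B = (5·(-2) - 3)/(-2 - 3) = 13/5
Result: (12/5)/(t - 3) + (13/5)/(t + 2)


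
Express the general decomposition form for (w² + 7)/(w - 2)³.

Repeated linear factor (power 3): α/(w - 2) + β/(w - 2)² + γ/(w - 2)³


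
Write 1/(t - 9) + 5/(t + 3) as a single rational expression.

Common denominator (t - 9)(t + 3). Numerator: 1(t + 3) + 5(t - 9) = (t + 3) + (5t - 45) = 6t - 42
Result: (6t - 42)/[(t - 9)(t + 3)]


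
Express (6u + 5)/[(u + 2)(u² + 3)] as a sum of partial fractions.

At u=-2: α = (6·(-2) + 5)/((-2)² + 3) = -1. β = -α = 1, γ = 6 - (-2)·α = 4
Result: -1/(u + 2) + (u + 4)/(u² + 3)


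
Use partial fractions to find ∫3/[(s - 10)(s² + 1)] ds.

Cover-up at s=10: P = 3/(10²+1) = 3/101. Coeff matching: Q = -3/101, R = -30/101. Decomposition: (3/101)/(s - 10) - ((3/101)s + 30/101)/(s² + 1). Integrate: linear → ln, quadratic → (1/2)ln + arctan: (3/101) ln|(s - 10)| - (3/202) ln(s² + 1) - (30/101) arctan(s) + C


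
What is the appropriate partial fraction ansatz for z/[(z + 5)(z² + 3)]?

Linear + irreducible quadratic: P/(z + 5) + (Qz + R)/(z² + 3)


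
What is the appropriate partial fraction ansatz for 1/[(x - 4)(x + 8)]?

Distinct linear factors: α/(x - 4) + β/(x + 8)


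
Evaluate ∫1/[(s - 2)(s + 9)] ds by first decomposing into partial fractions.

Decompose: 1/[(s - 2)(s + 9)] = (1/11)/(s - 2) - (1/11)/(s + 9). Integrate each term: (1/11) ln|(s - 2)| - (1/11) ln|(s + 9)| + C


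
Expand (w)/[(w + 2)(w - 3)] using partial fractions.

At w=-2: α = (1·(-2) + 0)/(-2 - 3) = 2/5. At w=3: β = (1·3 + 0)/(3 + 2) = 3/5
Result: (2/5)/(w + 2) + (3/5)/(w - 3)


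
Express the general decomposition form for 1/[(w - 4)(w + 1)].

Distinct linear factors: α/(w - 4) + β/(w + 1)


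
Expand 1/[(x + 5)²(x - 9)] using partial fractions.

Cover-up at x=9: C = 1/(9 + 5)² = 1/196. Cover-up at x=-5: B = 1/(-5 - 9) = -1/14. Comparing x² coeff: A = -C = -1/196
Result: (-1/196)/(x + 5) - (1/14)/(x + 5)² + (1/196)/(x - 9)


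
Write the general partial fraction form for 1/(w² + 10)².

Repeated quadratic factor: (Aw + B)/(w² + 10) + (Cw + D)/(w² + 10)²


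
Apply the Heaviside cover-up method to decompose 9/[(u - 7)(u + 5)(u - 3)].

Cover (u - 7), u=7: α = 9/[(7 + 5)(7 - 3)] = 3/16. Cover (u + 5), u=-5: β = 9/[(-5 - 7)(-5 - 3)] = 3/32. Cover (u - 3), u=3: γ = 9/[(3 - 7)(3 + 5)] = -9/32.
Result: (3/16)/(u - 7) + (3/32)/(u + 5) - (9/32)/(u - 3)


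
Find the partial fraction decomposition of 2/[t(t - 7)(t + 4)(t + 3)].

Using Heaviside cover-up: (-1/42)/t + (1/385)/(t - 7) - (1/22)/(t + 4) + (1/15)/(t + 3)


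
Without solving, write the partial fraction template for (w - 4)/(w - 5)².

Repeated linear factor: P/(w - 5) + Q/(w - 5)²


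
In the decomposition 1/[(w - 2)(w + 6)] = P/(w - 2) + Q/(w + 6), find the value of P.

Cover-up at w = 2: P = 1/(2 + 6) = 1/8


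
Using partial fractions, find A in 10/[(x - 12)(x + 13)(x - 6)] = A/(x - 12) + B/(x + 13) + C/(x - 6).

Cover-up at x = 12: A = 10/[(12 + 13)(12 - 6)] = 10/[(25)(6)] = 10/150 = 1/15


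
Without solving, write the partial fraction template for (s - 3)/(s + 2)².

Repeated linear factor: α/(s + 2) + β/(s + 2)²


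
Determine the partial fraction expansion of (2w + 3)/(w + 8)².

(2w + 3) = α(w + 8) + β. At w = -8: β = 2·(-8) + 3 = -13. Coeff of w: α = 2
Result: 2/(w + 8) - 13/(w + 8)²


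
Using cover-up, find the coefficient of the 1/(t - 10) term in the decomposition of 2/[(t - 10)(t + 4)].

Cover (t - 10), set t=10: 2/((t + 4) at t=10) = 2/(14) = 1/7


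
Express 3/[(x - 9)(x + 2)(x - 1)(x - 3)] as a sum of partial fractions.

Using Heaviside cover-up: (1/176)/(x - 9) - (1/55)/(x + 2) + (1/16)/(x - 1) - (1/20)/(x - 3)


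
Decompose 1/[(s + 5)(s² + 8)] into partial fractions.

Cover-up at s = -5: A = 1/((-5)² + 8) = 1/33. Then B = -A = -1/33, C = -A·(0 - 5) = 5/33
Result: (1/33)/(s + 5) - ((1/33)s - 5/33)/(s² + 8)


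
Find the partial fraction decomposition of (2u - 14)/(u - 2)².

(2u - 14) = P(u - 2) + Q. At u = 2: Q = 2·2 - 14 = -10. Coeff of u: P = 2
Result: 2/(u - 2) - 10/(u - 2)²


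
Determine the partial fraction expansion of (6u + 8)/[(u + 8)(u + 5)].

At u=-8: P = (6·(-8) + 8)/(-8 + 5) = 40/3. At u=-5: Q = (6·(-5) + 8)/(-5 + 8) = -22/3
Result: (40/3)/(u + 8) - (22/3)/(u + 5)


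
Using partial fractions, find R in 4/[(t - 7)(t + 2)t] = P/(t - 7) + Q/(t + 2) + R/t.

Cover-up at t = 0: R = 4/[(0 - 7)(0 + 2)] = 4/[(-7)(2)] = -4/14 = -2/7


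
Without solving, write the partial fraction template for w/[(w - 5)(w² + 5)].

Linear + irreducible quadratic: P/(w - 5) + (Qw + R)/(w² + 5)


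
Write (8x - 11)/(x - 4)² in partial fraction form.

(8x - 11) = A(x - 4) + B. At x = 4: B = 8·4 - 11 = 21. Coeff of x: A = 8
Result: 8/(x - 4) + 21/(x - 4)²


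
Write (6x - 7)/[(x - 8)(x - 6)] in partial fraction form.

At x=8: α = (6·8 - 7)/(8 - 6) = 41/2. At x=6: β = (6·6 - 7)/(6 - 8) = -29/2
Result: (41/2)/(x - 8) - (29/2)/(x - 6)


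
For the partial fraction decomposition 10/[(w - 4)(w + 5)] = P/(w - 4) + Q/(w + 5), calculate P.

Cover-up at w = 4: P = 10/(4 + 5) = 10/9


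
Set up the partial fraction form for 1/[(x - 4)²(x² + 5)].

Repeated linear + quadratic: P/(x - 4) + Q/(x - 4)² + (Rx + S)/(x² + 5)


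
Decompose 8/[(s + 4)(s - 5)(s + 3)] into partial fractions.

Using cover-up method: α = 8/9, β = 1/9, γ = -1
Result: (8/9)/(s + 4) + (1/9)/(s - 5) - 1/(s + 3)


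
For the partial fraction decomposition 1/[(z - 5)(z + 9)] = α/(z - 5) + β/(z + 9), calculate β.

Cover-up at z = -9: β = 1/(-9 - 5) = -1/14


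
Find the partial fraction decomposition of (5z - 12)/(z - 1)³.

(5z - 12) = P(z - 1)² + Q(z - 1) + R. At z = 1: R = 5·1 - 12 = -7. Coefficients: P = 0, Q = 5
Result: 5/(z - 1)² - 7/(z - 1)³


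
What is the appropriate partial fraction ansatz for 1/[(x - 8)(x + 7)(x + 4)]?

Three distinct linear factors: P/(x - 8) + Q/(x + 7) + R/(x + 4)
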